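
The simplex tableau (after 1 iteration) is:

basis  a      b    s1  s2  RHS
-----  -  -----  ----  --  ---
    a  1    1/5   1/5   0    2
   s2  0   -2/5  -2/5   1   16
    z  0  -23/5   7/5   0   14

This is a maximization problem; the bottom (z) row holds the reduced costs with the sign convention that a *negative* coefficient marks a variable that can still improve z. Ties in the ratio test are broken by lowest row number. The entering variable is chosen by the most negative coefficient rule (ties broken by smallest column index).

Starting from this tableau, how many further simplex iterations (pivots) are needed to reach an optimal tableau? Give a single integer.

1

pivot: b in, a out → z = 60
No improving column remains; optimal.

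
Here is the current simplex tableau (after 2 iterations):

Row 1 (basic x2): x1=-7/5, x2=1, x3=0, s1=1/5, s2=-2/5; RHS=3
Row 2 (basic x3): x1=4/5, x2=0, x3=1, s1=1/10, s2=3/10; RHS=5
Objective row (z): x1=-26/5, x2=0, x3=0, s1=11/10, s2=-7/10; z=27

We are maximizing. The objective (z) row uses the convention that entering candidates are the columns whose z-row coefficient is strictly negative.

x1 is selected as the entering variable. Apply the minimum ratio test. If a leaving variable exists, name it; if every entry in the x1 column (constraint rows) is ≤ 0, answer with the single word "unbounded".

Ratios: row 1 (x2): entry -7/5 ≤ 0, skip; row 2 (x3): 5/(4/5) = 25/4.
Minimum ratio is in the x3 row, so x3 leaves.

x3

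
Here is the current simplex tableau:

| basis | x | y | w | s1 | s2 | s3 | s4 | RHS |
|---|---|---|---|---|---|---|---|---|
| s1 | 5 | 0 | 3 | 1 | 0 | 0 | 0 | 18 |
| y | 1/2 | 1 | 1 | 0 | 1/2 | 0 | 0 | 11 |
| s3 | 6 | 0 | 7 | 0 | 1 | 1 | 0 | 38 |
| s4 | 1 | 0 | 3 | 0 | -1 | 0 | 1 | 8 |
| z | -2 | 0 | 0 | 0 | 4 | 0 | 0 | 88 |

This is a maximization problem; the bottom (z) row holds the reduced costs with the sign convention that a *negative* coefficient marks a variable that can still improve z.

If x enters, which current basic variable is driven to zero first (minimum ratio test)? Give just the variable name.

s1

Ratios: row 1 (s1): 18/5 = 18/5; row 2 (y): 11/(1/2) = 22; row 3 (s3): 38/6 = 19/3; row 4 (s4): 8/1 = 8.
Minimum ratio 18/5 is in the s1 row, so s1 leaves.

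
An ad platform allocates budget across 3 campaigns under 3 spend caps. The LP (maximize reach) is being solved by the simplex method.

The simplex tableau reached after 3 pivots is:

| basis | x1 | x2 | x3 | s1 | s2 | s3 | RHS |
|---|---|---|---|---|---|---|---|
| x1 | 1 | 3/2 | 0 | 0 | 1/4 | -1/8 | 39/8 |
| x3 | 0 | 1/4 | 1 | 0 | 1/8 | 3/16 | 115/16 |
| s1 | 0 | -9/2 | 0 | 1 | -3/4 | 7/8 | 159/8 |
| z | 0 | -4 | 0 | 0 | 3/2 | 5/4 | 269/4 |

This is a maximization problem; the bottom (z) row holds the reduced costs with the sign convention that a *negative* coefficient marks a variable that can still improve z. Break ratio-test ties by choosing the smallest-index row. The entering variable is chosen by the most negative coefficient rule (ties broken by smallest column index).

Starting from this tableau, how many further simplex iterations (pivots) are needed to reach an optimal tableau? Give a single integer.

1

pivot: x2 in, x1 out → z = 321/4
No improving column remains; optimal.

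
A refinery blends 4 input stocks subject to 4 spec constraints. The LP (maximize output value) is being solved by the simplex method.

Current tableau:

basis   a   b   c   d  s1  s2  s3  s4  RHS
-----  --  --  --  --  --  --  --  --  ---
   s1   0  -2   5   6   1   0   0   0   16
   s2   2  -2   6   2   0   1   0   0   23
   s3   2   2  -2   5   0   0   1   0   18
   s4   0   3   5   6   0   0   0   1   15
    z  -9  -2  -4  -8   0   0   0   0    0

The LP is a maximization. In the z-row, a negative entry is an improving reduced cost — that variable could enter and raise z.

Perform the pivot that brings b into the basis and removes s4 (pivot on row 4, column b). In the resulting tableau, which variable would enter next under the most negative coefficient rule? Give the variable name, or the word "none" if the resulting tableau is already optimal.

Pivot element 3. New z-row = old z-row − (-2)·(row 4/3).
Updated z-row coefficients: a: -9, b: 0, c: -2/3, d: -4, s1: 0, s2: 0, s3: 0, s4: 2/3.
The most negative is -9 in column a, so a would enter next.

a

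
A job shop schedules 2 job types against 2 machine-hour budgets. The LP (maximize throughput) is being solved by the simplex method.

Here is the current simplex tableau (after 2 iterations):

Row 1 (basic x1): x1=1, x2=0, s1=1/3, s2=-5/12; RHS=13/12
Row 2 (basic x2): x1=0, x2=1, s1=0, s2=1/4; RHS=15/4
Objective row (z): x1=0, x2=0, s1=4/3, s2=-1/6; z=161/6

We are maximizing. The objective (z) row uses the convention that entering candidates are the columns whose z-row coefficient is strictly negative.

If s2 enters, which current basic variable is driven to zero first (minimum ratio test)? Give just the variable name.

Ratios: row 1 (x1): entry -5/12 ≤ 0, skip; row 2 (x2): (15/4)/(1/4) = 15.
Minimum ratio 15 is in the x2 row, so x2 leaves.

x2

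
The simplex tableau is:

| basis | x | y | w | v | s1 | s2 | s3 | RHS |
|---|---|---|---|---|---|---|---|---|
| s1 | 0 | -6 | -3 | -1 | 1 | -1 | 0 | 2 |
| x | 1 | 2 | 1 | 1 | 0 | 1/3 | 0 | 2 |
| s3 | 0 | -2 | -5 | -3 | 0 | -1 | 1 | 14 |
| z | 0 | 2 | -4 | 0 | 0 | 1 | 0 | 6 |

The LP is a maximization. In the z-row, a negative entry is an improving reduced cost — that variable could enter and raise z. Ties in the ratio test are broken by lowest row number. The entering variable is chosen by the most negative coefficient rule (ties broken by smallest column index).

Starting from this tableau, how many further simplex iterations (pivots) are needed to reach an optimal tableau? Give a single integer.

1

pivot: w in, x out → z = 14
No improving column remains; optimal.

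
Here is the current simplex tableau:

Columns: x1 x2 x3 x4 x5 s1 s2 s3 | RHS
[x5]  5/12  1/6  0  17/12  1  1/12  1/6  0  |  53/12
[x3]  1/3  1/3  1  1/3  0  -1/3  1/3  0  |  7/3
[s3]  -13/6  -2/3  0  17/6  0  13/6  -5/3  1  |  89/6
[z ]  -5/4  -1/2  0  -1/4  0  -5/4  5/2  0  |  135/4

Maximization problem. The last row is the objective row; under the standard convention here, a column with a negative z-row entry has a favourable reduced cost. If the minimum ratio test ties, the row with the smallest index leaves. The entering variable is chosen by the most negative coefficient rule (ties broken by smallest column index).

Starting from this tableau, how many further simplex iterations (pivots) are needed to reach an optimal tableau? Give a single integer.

pivot: x1 in, x3 out → z = 85/2
pivot: s1 in, x5 out → z = 50
pivot: x3 in, s3 out → z = 800/13
No improving column remains; optimal.

3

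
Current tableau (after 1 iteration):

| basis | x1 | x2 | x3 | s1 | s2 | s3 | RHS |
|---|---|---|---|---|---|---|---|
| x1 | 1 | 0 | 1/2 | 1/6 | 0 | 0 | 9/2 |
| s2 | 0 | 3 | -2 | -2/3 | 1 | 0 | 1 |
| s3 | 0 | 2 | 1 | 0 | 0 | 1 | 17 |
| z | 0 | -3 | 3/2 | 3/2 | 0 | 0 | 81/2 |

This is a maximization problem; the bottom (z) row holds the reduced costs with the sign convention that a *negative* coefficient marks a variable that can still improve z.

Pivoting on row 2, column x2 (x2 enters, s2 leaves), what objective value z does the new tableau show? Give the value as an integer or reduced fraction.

Minimum ratio for x2: 1/3 = 1/3.
z changes by −(z-row coeff of x2)·ratio = −(-3)·(1/3) = 1.
New z = 81/2 + 1 = 83/2.

83/2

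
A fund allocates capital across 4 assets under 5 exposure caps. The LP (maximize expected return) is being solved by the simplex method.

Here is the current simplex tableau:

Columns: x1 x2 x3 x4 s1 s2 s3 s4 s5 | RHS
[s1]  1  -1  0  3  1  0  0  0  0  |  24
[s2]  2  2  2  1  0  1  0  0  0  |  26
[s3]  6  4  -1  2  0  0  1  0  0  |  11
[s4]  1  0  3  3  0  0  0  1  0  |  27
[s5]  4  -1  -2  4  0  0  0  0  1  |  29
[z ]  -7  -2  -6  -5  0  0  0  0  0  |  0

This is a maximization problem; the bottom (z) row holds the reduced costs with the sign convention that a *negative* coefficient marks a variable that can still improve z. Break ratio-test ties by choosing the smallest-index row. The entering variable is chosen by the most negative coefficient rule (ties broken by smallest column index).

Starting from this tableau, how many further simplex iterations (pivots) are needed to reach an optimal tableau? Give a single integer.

2

pivot: x1 in, s3 out → z = 77/6
pivot: x3 in, s4 out → z = 1326/19
No improving column remains; optimal.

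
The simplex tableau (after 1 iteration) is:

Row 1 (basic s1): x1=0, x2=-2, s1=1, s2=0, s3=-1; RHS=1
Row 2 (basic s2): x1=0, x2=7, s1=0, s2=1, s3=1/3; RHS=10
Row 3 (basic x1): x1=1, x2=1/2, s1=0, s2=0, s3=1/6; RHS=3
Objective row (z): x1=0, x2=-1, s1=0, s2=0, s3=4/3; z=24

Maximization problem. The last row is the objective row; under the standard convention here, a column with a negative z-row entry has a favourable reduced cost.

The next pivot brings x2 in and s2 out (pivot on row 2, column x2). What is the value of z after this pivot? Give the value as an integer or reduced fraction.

178/7

Minimum ratio for x2: 10/7 = 10/7.
z changes by −(z-row coeff of x2)·ratio = −(-1)·(10/7) = 10/7.
New z = 24 + (10/7) = 178/7.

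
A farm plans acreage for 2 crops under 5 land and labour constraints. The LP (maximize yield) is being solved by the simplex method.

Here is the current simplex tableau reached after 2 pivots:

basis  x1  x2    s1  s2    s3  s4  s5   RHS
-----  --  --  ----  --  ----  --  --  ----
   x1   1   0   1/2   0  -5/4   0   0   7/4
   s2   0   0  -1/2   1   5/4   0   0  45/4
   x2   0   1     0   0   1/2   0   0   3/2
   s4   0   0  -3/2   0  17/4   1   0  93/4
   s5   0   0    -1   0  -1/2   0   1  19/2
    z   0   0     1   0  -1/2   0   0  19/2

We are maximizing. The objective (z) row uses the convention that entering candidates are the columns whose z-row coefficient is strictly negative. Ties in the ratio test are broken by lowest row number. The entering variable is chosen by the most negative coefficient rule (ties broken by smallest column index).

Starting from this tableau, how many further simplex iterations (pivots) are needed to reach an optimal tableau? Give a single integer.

1

pivot: s3 in, x2 out → z = 11
No improving column remains; optimal.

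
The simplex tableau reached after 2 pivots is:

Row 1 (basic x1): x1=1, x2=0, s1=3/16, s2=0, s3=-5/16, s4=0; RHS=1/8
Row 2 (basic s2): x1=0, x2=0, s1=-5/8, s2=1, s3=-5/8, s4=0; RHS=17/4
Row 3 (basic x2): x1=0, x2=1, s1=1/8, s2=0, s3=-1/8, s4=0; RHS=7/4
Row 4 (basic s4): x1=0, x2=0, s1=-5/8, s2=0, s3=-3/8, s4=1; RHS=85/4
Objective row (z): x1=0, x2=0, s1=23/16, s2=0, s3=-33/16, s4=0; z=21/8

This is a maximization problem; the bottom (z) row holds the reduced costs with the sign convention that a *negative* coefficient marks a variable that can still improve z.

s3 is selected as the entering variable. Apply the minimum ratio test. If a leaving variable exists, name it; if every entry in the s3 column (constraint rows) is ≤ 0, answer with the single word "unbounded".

s3-column entries: row 1: -5/16, row 2: -5/8, row 3: -1/8, row 4: -3/8. All ≤ 0, so s3 can increase without bound; the LP is unbounded in this direction.

unbounded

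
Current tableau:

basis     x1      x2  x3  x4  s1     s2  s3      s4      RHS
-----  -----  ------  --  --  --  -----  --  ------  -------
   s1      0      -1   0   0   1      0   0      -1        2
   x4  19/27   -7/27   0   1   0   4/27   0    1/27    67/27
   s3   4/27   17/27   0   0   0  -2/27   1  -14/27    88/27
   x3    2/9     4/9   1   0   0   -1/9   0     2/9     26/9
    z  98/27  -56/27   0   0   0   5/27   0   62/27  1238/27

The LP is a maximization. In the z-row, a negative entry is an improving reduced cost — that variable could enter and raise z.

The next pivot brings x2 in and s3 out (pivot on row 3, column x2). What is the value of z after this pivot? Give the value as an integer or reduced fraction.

Minimum ratio for x2: (88/27)/(17/27) = 88/17.
z changes by −(z-row coeff of x2)·ratio = −(-56/27)·(88/17) = 4928/459.
New z = 1238/27 + (4928/459) = 962/17.

962/17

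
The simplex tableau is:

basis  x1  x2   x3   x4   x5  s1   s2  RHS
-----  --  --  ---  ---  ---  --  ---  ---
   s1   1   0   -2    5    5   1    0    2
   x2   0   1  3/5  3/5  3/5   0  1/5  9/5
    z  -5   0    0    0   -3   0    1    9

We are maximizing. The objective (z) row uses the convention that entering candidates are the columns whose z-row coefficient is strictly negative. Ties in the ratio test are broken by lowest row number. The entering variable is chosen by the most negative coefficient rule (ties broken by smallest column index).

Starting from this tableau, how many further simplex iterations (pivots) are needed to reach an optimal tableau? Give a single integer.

2

pivot: x1 in, s1 out → z = 19
pivot: x3 in, x2 out → z = 49
No improving column remains; optimal.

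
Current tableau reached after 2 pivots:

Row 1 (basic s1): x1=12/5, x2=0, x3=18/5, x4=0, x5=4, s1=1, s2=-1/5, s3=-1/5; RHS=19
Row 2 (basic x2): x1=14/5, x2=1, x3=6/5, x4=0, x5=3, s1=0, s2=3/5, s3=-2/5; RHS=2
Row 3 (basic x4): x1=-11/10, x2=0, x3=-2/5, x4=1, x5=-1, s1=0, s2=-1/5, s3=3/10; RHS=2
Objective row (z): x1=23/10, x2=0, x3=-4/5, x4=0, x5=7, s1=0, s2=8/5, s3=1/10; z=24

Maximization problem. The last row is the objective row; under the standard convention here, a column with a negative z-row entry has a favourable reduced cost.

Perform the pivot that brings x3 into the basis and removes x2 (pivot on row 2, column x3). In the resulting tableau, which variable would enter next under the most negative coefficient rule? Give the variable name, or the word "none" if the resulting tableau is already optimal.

Pivot element 6/5. New z-row = old z-row − (-4/5)·(row 2/(6/5)).
Updated z-row coefficients: x1: 25/6, x2: 2/3, x3: 0, x4: 0, x5: 9, s1: 0, s2: 2, s3: -1/6.
The most negative is -1/6 in column s3, so s3 would enter next.

s3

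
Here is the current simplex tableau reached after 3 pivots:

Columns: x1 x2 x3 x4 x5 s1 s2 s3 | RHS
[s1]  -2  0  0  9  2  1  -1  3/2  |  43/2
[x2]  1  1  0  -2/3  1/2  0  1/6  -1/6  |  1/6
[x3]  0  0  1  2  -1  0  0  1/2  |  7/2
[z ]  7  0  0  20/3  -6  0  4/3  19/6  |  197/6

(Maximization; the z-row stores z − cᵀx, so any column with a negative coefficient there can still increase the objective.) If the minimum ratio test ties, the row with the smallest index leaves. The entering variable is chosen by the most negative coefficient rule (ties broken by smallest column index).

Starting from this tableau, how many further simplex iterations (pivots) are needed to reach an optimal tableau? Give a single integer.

pivot: x5 in, x2 out → z = 209/6
pivot: x4 in, s1 out → z = 521/14
No improving column remains; optimal.

2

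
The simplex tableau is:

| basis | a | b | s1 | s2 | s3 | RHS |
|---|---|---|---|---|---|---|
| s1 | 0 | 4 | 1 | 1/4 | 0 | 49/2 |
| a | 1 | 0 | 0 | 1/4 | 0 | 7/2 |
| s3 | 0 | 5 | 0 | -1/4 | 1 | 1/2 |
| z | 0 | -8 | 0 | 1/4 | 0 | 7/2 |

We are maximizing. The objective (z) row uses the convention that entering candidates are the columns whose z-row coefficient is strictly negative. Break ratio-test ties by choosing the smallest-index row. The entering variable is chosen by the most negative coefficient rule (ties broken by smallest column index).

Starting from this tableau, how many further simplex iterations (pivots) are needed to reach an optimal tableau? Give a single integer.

2

pivot: b in, s3 out → z = 43/10
pivot: s2 in, a out → z = 32/5
No improving column remains; optimal.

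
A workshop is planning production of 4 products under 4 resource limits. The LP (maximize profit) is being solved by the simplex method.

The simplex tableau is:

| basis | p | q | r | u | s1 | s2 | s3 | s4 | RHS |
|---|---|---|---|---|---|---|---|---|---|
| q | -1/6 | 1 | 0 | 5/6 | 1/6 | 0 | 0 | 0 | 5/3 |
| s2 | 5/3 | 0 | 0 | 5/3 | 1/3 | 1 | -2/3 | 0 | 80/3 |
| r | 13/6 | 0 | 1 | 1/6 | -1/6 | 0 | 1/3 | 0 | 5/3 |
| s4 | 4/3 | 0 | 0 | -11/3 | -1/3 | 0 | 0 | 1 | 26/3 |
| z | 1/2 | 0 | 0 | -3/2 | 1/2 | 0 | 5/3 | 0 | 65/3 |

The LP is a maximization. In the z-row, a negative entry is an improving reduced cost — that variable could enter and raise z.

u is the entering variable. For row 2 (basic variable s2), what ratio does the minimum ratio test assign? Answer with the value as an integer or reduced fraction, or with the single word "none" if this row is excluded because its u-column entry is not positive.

Ratio = RHS / (u entry) = (80/3) / (5/3) = 16.

16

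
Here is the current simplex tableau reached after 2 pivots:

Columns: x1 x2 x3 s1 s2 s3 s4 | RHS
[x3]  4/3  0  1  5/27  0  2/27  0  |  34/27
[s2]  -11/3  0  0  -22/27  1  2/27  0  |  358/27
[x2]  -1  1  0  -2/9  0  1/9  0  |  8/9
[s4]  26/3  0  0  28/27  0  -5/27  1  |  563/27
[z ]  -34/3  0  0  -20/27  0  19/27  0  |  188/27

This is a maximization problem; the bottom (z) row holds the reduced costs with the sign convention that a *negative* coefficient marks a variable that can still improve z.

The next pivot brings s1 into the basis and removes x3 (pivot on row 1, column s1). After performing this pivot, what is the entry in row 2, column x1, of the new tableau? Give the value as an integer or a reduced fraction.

Pivot element is row 1, column s1: 5/27.
Normalize row 1: new (row 1, x1) = (4/3)/(5/27) = 36/5.
row 2 ← row 2 − (-22/27)·(new row 1): -11/3 − (-22/27)·(36/5) = 11/5.

11/5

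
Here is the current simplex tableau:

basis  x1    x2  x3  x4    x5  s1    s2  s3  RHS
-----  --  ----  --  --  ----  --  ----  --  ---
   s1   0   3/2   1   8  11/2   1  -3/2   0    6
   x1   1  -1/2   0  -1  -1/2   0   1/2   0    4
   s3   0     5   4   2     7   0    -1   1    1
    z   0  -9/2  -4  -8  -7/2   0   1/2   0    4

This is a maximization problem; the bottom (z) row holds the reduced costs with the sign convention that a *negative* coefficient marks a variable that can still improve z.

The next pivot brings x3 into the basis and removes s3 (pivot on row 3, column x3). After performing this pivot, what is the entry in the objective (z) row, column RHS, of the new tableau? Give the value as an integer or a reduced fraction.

5

Pivot element is row 3, column x3: 4.
Normalize row 3: new (row 3, RHS) = 1/4 = 1/4.
z-row ← z-row − (-4)·(new row 3): 4 − (-4)·(1/4) = 5.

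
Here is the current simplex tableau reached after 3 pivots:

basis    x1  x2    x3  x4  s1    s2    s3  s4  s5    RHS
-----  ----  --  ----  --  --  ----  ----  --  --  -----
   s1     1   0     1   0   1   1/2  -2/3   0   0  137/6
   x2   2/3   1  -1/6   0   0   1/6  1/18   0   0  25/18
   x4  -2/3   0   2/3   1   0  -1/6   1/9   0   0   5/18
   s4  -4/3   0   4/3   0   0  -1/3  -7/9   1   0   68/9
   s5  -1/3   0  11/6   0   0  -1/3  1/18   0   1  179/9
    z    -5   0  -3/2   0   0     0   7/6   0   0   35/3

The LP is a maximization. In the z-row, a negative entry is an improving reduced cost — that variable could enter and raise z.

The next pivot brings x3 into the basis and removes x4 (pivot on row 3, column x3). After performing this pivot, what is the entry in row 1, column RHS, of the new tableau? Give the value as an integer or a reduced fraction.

269/12

Pivot element is row 3, column x3: 2/3.
Normalize row 3: new (row 3, RHS) = (5/18)/(2/3) = 5/12.
row 1 ← row 1 − 1·(new row 3): 137/6 − 1·(5/12) = 269/12.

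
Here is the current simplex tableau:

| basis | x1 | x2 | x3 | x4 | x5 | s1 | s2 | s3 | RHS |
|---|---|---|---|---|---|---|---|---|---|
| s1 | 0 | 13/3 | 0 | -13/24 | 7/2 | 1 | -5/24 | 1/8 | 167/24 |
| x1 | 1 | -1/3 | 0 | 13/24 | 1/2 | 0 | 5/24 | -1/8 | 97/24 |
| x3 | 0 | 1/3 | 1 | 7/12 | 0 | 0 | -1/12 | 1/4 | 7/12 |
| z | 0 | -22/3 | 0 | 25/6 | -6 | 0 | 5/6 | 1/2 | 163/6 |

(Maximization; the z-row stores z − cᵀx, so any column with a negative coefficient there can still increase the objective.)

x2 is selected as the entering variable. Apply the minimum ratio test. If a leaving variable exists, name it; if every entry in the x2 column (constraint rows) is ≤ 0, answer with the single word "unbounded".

Ratios: row 1 (s1): (167/24)/(13/3) = 167/104; row 2 (x1): entry -1/3 ≤ 0, skip; row 3 (x3): (7/12)/(1/3) = 7/4.
Minimum ratio is in the s1 row, so s1 leaves.

s1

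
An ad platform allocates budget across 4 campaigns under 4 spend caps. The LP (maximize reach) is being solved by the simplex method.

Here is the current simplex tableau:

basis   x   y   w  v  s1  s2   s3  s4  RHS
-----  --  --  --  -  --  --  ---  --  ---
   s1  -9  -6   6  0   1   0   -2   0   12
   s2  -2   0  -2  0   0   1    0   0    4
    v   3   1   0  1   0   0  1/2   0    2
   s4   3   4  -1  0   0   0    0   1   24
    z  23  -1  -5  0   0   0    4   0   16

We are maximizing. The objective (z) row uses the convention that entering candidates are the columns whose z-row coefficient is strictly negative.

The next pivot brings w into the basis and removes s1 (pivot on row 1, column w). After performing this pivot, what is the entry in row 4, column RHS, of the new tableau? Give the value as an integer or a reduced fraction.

Pivot element is row 1, column w: 6.
Normalize row 1: new (row 1, RHS) = 12/6 = 2.
row 4 ← row 4 − (-1)·(new row 1): 24 − (-1)·2 = 26.

26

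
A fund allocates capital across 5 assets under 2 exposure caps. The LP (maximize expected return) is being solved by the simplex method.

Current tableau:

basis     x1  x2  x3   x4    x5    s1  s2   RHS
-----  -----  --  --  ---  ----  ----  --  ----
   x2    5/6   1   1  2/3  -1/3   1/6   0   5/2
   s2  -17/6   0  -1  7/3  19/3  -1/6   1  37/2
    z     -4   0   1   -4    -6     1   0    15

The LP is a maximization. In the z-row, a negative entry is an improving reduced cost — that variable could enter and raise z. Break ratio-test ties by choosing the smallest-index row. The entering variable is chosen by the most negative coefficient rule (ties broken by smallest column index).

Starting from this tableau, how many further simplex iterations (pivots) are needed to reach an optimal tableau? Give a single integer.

pivot: x5 in, s2 out → z = 618/19
pivot: x1 in, x2 out → z = 864/13
No improving column remains; optimal.

2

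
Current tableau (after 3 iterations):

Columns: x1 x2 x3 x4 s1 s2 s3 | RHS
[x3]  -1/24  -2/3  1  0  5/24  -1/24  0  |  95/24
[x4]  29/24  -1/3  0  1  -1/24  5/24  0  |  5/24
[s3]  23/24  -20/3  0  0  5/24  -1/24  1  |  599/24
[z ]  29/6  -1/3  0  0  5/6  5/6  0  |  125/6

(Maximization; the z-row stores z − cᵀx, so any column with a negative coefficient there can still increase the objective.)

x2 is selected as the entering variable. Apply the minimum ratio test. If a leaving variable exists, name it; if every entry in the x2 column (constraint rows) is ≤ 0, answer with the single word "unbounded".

x2-column entries: row 1: -2/3, row 2: -1/3, row 3: -20/3. All ≤ 0, so x2 can increase without bound; the LP is unbounded in this direction.

unbounded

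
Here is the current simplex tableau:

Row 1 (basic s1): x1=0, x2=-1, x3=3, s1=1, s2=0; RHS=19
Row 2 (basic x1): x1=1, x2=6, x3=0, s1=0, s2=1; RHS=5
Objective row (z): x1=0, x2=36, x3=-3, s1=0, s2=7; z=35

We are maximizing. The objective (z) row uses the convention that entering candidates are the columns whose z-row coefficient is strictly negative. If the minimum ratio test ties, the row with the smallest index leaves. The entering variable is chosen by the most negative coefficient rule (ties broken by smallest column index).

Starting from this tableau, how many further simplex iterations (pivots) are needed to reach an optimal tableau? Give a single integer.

1

pivot: x3 in, s1 out → z = 54
No improving column remains; optimal.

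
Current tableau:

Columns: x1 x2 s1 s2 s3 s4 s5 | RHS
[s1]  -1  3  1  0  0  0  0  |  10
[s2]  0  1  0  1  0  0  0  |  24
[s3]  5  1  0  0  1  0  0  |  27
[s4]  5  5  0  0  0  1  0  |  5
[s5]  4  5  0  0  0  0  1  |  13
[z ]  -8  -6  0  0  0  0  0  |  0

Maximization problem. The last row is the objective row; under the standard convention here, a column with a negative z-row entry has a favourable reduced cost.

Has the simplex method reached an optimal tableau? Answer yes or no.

no

Column x1 has objective-row coefficient -8, which is negative; an improving pivot exists, so not yet optimal.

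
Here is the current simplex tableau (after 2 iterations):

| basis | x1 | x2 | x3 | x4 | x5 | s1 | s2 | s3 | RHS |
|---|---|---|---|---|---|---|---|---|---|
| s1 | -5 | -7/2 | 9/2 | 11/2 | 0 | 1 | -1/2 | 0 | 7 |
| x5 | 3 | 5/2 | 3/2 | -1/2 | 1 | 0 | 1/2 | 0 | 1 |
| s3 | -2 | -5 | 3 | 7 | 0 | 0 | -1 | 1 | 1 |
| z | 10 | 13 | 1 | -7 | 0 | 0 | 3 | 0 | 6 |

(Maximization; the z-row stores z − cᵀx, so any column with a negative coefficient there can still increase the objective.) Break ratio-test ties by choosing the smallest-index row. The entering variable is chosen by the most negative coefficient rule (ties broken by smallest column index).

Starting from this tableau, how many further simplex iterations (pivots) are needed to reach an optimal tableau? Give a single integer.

1

pivot: x4 in, s3 out → z = 7
No improving column remains; optimal.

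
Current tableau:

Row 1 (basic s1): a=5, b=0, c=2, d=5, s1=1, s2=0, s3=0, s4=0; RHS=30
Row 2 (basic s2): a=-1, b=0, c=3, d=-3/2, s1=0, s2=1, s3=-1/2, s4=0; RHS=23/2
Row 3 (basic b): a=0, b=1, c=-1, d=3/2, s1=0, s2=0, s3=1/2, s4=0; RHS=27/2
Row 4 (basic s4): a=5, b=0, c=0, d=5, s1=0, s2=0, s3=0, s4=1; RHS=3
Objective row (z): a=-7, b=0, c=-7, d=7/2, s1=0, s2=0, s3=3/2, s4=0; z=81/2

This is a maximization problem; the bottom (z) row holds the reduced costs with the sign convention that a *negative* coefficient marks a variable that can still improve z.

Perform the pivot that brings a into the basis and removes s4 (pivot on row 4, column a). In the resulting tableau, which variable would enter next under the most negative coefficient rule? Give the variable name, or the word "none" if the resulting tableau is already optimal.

c

Pivot element 5. New z-row = old z-row − (-7)·(row 4/5).
Updated z-row coefficients: a: 0, b: 0, c: -7, d: 21/2, s1: 0, s2: 0, s3: 3/2, s4: 7/5.
The most negative is -7 in column c, so c would enter next.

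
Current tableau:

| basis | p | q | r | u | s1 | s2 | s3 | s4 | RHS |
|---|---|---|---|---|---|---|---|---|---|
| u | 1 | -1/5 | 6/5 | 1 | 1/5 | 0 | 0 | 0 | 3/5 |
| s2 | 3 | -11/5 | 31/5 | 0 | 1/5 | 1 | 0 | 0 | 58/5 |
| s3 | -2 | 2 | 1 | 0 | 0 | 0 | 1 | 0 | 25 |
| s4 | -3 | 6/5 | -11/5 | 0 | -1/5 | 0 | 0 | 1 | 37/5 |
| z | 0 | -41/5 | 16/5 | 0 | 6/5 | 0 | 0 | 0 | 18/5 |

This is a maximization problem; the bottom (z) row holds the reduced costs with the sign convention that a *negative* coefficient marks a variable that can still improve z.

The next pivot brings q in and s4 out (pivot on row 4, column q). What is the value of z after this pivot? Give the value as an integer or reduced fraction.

325/6

Minimum ratio for q: (37/5)/(6/5) = 37/6.
z changes by −(z-row coeff of q)·ratio = −(-41/5)·(37/6) = 1517/30.
New z = 18/5 + (1517/30) = 325/6.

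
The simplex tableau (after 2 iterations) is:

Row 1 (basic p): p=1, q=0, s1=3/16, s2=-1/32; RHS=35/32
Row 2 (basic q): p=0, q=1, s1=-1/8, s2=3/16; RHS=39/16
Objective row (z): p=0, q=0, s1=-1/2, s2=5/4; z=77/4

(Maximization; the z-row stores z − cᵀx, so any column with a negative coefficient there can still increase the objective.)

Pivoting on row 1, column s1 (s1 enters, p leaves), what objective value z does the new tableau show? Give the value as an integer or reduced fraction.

Minimum ratio for s1: (35/32)/(3/16) = 35/6.
z changes by −(z-row coeff of s1)·ratio = −(-1/2)·(35/6) = 35/12.
New z = 77/4 + (35/12) = 133/6.

133/6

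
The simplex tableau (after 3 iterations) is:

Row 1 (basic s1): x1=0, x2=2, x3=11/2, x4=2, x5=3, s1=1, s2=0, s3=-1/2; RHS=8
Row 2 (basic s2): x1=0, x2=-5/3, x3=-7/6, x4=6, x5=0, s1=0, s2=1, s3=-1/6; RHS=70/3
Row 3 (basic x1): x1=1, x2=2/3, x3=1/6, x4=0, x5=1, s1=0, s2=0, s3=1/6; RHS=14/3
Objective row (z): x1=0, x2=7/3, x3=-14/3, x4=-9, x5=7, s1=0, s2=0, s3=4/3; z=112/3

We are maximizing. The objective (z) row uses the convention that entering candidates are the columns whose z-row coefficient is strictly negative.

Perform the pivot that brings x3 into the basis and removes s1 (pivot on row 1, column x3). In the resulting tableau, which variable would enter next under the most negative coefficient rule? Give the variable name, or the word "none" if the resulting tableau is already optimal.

Pivot element 11/2. New z-row = old z-row − (-14/3)·(row 1/(11/2)).
Updated z-row coefficients: x1: 0, x2: 133/33, x3: 0, x4: -241/33, x5: 105/11, s1: 28/33, s2: 0, s3: 10/11.
The most negative is -241/33 in column x4, so x4 would enter next.

x4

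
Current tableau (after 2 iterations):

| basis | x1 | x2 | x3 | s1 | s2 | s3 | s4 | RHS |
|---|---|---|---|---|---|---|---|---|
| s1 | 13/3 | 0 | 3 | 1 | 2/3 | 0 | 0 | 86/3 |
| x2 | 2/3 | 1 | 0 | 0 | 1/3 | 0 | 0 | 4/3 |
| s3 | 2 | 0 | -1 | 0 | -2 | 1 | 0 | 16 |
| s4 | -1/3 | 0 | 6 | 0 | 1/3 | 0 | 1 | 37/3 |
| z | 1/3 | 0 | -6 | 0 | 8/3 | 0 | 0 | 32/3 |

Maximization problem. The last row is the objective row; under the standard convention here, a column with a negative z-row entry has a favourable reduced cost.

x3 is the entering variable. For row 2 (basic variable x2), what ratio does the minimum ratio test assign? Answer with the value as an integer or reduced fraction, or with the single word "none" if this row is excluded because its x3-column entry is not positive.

The x3 entry in row 2 is 0 ≤ 0, so this row gives no ratio.

none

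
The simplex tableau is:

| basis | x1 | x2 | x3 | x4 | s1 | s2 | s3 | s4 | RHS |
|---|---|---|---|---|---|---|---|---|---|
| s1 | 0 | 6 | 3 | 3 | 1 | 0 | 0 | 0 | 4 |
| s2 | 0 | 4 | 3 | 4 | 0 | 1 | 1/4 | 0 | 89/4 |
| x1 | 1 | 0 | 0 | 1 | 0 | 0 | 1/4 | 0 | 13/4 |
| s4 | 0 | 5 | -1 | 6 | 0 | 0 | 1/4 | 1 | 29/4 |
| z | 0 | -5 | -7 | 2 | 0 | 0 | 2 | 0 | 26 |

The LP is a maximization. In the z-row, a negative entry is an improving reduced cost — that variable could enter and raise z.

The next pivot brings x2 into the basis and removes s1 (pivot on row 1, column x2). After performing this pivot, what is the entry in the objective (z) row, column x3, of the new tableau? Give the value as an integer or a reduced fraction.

Pivot element is row 1, column x2: 6.
Normalize row 1: new (row 1, x3) = 3/6 = 1/2.
z-row ← z-row − (-5)·(new row 1): -7 − (-5)·(1/2) = -9/2.

-9/2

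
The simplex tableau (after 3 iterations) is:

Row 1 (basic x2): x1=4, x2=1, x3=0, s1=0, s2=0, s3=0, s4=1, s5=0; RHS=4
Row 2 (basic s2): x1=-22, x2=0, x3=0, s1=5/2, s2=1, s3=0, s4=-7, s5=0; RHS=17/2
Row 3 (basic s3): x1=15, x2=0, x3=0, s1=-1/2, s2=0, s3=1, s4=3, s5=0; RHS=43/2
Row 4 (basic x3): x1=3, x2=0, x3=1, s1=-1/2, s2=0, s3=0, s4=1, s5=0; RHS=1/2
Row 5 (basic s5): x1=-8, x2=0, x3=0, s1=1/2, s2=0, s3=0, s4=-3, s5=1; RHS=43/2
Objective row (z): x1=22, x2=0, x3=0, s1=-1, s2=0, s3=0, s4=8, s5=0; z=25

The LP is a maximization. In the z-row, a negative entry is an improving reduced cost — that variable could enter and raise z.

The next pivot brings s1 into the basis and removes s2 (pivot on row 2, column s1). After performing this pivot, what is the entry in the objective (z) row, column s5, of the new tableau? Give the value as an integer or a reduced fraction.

0

Pivot element is row 2, column s1: 5/2.
Normalize row 2: new (row 2, s5) = 0/(5/2) = 0.
z-row ← z-row − (-1)·(new row 2): 0 − (-1)·0 = 0.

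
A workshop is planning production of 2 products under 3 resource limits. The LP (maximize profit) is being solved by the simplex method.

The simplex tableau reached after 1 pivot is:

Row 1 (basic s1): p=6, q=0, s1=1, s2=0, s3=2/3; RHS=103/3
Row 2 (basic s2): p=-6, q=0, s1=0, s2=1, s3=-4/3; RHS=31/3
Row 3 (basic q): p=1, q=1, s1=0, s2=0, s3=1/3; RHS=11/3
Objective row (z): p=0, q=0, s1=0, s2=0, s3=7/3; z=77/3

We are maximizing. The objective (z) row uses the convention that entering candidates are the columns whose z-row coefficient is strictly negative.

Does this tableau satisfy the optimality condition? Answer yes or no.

yes

No objective-row coefficient is strictly negative, so no entering variable exists; the tableau is optimal.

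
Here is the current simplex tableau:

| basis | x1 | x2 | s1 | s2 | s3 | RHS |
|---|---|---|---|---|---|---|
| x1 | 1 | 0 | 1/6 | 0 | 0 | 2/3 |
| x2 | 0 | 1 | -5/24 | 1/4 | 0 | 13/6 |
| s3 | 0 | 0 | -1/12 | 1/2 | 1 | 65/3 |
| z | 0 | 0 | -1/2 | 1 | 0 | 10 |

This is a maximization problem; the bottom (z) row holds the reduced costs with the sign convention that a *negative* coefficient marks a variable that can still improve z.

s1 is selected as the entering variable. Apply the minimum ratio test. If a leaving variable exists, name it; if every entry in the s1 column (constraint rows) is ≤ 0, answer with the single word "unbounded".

Ratios: row 1 (x1): (2/3)/(1/6) = 4; row 2 (x2): entry -5/24 ≤ 0, skip; row 3 (s3): entry -1/12 ≤ 0, skip.
Minimum ratio is in the x1 row, so x1 leaves.

x1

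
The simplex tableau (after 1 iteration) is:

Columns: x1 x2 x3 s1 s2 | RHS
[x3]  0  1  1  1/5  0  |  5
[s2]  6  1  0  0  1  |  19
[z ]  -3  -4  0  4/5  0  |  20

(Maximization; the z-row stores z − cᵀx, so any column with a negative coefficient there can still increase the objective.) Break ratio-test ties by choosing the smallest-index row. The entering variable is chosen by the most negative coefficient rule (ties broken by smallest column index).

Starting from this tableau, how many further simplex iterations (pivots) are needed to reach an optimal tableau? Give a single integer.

2

pivot: x2 in, x3 out → z = 40
pivot: x1 in, s2 out → z = 47
No improving column remains; optimal.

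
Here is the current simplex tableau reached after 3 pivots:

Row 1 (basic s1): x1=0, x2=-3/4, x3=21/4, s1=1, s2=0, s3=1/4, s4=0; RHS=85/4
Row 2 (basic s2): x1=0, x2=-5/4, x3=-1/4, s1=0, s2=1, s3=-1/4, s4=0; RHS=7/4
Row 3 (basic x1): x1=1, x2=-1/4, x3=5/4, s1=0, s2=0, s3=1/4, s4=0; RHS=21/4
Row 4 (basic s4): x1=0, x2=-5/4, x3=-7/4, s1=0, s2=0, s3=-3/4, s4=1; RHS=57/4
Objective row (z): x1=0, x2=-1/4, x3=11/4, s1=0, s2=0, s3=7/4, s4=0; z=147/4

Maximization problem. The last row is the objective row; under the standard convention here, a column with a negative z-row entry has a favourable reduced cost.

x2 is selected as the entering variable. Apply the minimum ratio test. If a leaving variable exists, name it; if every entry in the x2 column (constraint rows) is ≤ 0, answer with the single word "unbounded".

unbounded

x2-column entries: row 1: -3/4, row 2: -5/4, row 3: -1/4, row 4: -5/4. All ≤ 0, so x2 can increase without bound; the LP is unbounded in this direction.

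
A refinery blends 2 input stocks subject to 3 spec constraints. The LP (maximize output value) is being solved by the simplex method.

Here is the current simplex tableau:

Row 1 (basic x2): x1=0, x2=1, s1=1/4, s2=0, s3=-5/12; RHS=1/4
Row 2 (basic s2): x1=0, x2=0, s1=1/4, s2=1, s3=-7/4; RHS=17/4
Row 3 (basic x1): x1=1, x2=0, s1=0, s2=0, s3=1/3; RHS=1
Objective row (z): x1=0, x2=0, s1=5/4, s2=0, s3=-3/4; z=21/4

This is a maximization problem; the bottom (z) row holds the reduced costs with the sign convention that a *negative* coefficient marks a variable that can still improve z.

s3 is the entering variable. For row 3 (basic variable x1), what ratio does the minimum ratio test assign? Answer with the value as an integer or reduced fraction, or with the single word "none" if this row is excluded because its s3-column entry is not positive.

3

Ratio = RHS / (s3 entry) = 1 / (1/3) = 3.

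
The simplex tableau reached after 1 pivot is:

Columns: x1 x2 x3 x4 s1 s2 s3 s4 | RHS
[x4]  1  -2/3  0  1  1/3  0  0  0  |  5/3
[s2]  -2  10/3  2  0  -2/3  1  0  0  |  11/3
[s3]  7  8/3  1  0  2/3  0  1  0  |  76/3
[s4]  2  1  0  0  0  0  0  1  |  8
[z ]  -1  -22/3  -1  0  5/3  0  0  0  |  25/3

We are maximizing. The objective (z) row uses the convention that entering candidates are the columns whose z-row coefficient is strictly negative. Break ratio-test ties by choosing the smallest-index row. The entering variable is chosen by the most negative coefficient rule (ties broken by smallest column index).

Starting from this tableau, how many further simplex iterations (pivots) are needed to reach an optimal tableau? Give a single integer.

2

pivot: x2 in, s2 out → z = 82/5
pivot: x1 in, s3 out → z = 1310/43
No improving column remains; optimal.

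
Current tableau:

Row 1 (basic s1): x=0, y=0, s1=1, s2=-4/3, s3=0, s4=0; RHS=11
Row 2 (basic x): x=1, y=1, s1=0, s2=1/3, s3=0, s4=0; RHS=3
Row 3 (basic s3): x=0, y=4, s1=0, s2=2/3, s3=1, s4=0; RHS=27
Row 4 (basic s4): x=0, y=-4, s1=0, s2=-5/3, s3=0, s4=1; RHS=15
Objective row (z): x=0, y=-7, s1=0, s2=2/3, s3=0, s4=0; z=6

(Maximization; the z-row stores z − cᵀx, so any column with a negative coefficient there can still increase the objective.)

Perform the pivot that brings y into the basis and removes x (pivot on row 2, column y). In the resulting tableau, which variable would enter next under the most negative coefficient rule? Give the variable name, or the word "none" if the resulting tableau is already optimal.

none

Pivot element 1. New z-row = old z-row − (-7)·(row 2/1).
Updated z-row coefficients: x: 7, y: 0, s1: 0, s2: 3, s3: 0, s4: 0.
No coefficient is strictly negative; the tableau after this pivot is optimal.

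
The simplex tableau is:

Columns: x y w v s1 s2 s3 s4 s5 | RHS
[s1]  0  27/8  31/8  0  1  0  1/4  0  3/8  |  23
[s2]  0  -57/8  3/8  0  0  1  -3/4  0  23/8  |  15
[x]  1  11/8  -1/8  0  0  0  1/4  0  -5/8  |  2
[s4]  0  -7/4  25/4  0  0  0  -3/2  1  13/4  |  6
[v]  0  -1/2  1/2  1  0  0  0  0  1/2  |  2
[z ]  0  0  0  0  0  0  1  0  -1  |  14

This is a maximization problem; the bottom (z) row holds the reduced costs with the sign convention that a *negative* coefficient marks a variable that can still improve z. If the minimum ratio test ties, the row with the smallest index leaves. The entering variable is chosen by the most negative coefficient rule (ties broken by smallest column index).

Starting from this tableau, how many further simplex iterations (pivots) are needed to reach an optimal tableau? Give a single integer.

2

pivot: s5 in, s4 out → z = 206/13
pivot: y in, x out → z = 472/27
No improving column remains; optimal.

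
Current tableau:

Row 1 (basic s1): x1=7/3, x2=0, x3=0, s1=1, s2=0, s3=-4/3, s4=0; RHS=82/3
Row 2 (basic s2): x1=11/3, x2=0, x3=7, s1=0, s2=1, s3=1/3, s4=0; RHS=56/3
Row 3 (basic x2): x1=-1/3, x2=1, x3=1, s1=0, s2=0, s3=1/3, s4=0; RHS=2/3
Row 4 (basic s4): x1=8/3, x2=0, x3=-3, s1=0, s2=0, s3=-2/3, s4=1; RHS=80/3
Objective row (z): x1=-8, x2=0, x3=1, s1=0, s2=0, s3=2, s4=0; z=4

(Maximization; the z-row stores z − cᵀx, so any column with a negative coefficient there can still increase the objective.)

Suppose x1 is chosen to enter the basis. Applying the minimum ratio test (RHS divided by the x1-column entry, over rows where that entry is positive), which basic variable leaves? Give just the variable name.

s2

Ratios: row 1 (s1): (82/3)/(7/3) = 82/7; row 2 (s2): (56/3)/(11/3) = 56/11; row 3 (x2): entry -1/3 ≤ 0, skip; row 4 (s4): (80/3)/(8/3) = 10.
Minimum ratio 56/11 is in the s2 row, so s2 leaves.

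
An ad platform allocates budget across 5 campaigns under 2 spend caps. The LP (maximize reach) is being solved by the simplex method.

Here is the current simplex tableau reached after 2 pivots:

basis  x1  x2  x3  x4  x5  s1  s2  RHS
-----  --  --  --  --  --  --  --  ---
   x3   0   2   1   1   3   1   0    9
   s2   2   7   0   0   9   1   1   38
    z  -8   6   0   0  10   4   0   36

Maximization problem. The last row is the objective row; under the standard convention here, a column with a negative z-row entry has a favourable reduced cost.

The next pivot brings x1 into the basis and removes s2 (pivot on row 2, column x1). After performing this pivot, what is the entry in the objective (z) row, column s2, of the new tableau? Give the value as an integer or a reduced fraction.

4

Pivot element is row 2, column x1: 2.
Normalize row 2: new (row 2, s2) = 1/2 = 1/2.
z-row ← z-row − (-8)·(new row 2): 0 − (-8)·(1/2) = 4.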